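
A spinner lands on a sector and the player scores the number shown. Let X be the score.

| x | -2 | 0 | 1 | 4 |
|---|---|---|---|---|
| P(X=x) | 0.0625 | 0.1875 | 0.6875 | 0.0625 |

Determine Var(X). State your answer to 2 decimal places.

E[X] = (-2)(0.0625) + (0)(0.1875) + (1)(0.6875) + (4)(0.0625) = 0.8125
E[X²] = (-2)²(0.0625) + (0)²(0.1875) + (1)²(0.6875) + (4)²(0.0625) = 1.9375
Var(X) = E[X²] − (E[X])² = 1.9375 − (0.8125)² = 1.27734375

1.28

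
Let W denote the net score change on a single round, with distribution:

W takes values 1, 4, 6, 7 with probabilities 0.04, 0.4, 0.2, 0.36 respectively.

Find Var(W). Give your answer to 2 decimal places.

E[W] = (1)(0.04) + (4)(0.4) + (6)(0.2) + (7)(0.36) = 5.36
E[W²] = (1)²(0.04) + (4)²(0.4) + (6)²(0.2) + (7)²(0.36) = 31.28
Var(W) = E[W²] − (E[W])² = 31.28 − (5.36)² = 2.5504

2.55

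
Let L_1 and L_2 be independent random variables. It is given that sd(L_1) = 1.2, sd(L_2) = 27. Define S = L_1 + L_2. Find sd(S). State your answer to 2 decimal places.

Var(L_1) = 1.44, Var(L_2) = 729
By independence, Var(S) = (1)²Var(L_1) + (1)²Var(L_2)
= (1)²·1.44 + (1)²·729 = 730.44
sd(S) = √730.44 ≈ 27.03

27.03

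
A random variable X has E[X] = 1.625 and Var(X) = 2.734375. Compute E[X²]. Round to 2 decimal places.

E[X²] = Var(X) + (E[X])² = 2.734375 + (1.625)² = 5.375

5.38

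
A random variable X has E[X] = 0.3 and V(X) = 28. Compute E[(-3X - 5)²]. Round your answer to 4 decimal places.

E[-3X - 5] = -3·0.3 − 5 = -5.9
V(-3X - 5) = (-3)²·28 = 252
E[(-3X - 5)²] = V((-3X - 5)) + (E[(-3X - 5)])² = 252 + (-5.9)² = 286.81

286.8100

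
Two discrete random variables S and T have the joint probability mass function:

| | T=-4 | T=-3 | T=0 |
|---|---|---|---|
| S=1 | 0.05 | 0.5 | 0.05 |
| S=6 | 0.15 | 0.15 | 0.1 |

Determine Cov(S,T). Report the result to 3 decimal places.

E[S] = 3,  E[T] = -2.75
E[ST] = -8
Cov(S,T) = E[ST] − E[S]E[T] = -8 − (3)(-2.75) = 0.25

0.250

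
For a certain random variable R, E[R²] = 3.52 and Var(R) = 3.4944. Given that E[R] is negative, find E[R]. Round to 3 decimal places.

-0.160

(E[R])² = E[R²] − Var(R) = 3.52 − 3.4944 = 0.0256
E[R] = −√0.0256 = -0.16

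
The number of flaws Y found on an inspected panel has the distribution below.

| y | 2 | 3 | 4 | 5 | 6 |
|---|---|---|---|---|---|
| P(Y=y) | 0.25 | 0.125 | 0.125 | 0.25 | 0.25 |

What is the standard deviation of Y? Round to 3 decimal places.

1.536

E[Y] = (2)(0.25) + (3)(0.125) + (4)(0.125) + (5)(0.25) + (6)(0.25) = 4.125
E[Y²] = (2)²(0.25) + (3)²(0.125) + (4)²(0.125) + (5)²(0.25) + (6)²(0.25) = 19.375
Var(Y) = E[Y²] − (E[Y])² = 19.375 − (4.125)² = 2.359375
sd(Y) = √2.359375 ≈ 1.536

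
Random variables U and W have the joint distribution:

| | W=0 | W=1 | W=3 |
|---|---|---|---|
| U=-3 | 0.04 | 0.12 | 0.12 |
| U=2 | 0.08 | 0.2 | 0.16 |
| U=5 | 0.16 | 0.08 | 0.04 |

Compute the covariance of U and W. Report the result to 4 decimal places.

-1.0384

E[U] = 1.44,  E[W] = 1.36
E[UW] = 0.92
Cov(U,W) = E[UW] − E[U]E[W] = 0.92 − (1.44)(1.36) = -1.0384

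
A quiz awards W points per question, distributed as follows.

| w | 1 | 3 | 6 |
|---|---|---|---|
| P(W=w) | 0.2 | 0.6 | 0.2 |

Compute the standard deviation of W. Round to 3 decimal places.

E[W] = (1)(0.2) + (3)(0.6) + (6)(0.2) = 3.2
E[W²] = (1)²(0.2) + (3)²(0.6) + (6)²(0.2) = 12.8
V(W) = E[W²] − (E[W])² = 12.8 − (3.2)² = 2.56
sd(W) = √2.56 ≈ 1.600

1.600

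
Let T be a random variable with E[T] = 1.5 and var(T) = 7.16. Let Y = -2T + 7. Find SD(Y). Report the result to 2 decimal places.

var(-2T + 7) = (-2)²·7.16 = 28.64
SD(Y) = √28.64 ≈ 5.35

5.35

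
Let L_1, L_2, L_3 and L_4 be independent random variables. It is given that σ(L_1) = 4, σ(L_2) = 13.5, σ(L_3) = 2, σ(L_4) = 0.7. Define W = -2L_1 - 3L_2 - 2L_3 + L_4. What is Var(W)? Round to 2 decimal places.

Var(L_1) = 16, Var(L_2) = 182.25, Var(L_3) = 4, Var(L_4) = 0.49
By independence, Var(W) = (-2)²Var(L_1) + (-3)²Var(L_2) + (-2)²Var(L_3) + (1)²Var(L_4)
= (-2)²·16 + (-3)²·182.25 + (-2)²·4 + (1)²·0.49 = 1720.74

1720.74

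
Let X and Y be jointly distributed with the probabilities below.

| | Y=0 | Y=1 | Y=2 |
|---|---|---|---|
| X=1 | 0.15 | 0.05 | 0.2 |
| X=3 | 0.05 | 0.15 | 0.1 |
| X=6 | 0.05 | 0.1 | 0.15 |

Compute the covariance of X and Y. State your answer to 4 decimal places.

E[X] = 3.1,  E[Y] = 1.2
E[XY] = 3.9
Cov(X,Y) = E[XY] − E[X]E[Y] = 3.9 − (3.1)(1.2) = 0.18

0.1800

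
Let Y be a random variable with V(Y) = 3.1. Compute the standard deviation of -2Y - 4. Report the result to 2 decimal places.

V(-2Y - 4) = (-2)²·3.1 = 12.4
sd(-2Y - 4) = √12.4 ≈ 3.52

3.52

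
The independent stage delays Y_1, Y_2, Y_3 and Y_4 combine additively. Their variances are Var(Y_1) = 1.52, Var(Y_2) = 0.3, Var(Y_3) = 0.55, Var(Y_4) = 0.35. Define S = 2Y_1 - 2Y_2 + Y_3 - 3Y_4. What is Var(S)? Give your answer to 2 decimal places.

10.98

By independence, Var(S) = (2)²Var(Y_1) + (-2)²Var(Y_2) + (1)²Var(Y_3) + (-3)²Var(Y_4)
= (2)²·1.52 + (-2)²·0.3 + (1)²·0.55 + (-3)²·0.35 = 10.98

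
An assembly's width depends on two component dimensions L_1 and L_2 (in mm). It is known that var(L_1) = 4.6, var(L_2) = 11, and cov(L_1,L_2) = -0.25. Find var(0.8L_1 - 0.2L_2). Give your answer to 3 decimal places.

3.464

var(0.8L_1 - 0.2L_2) = (0.8)²·var(L_1) + (-0.2)²·var(L_2) + 2·(0.8)·(-0.2)·cov(L_1,L_2)
= 0.64·4.6 + 0.04·11 + -0.32·-0.25 = 3.464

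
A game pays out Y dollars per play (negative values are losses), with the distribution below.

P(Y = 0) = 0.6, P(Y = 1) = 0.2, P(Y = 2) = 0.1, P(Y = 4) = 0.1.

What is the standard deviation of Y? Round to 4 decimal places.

E[Y] = (0)(0.6) + (1)(0.2) + (2)(0.1) + (4)(0.1) = 0.8
E[Y²] = (0)²(0.6) + (1)²(0.2) + (2)²(0.1) + (4)²(0.1) = 2.2
Var(Y) = E[Y²] − (E[Y])² = 2.2 − (0.8)² = 1.56
σ(Y) = √1.56 ≈ 1.2490

1.2490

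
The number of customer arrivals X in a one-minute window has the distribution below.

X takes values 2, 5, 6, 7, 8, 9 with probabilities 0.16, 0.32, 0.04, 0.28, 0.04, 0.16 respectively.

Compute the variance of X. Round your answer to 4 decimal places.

E[X] = (2)(0.16) + (5)(0.32) + (6)(0.04) + (7)(0.28) + (8)(0.04) + (9)(0.16) = 5.88
E[X²] = (2)²(0.16) + (5)²(0.32) + (6)²(0.04) + (7)²(0.28) + (8)²(0.04) + (9)²(0.16) = 39.32
Var(X) = E[X²] − (E[X])² = 39.32 − (5.88)² = 4.7456

4.7456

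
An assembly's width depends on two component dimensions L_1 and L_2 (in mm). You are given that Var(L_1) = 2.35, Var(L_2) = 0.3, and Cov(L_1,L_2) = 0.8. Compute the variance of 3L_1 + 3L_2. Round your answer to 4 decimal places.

38.2500

Var(3L_1 + 3L_2) = (3)²·Var(L_1) + (3)²·Var(L_2) + 2·(3)·(3)·Cov(L_1,L_2)
= 9·2.35 + 9·0.3 + 18·0.8 = 38.25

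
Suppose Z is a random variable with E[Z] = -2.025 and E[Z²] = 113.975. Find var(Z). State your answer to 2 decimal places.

var(Z) = 113.975 − (-2.025)² = 109.874375

109.87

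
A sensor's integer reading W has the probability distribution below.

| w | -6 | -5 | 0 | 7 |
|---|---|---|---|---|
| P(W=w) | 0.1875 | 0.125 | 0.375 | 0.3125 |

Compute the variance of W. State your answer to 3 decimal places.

24.996

E[W] = (-6)(0.1875) + (-5)(0.125) + (0)(0.375) + (7)(0.3125) = 0.4375
E[W²] = (-6)²(0.1875) + (-5)²(0.125) + (0)²(0.375) + (7)²(0.3125) = 25.1875
V(W) = E[W²] − (E[W])² = 25.1875 − (0.4375)² = 24.99609375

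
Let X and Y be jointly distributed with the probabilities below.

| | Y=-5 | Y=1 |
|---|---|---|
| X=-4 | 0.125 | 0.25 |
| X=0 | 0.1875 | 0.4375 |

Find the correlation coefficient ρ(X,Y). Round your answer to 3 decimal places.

E[X] = -1.5,  E[Y] = -0.875
E[XY] = 1.5
Cov(X,Y) = E[XY] − E[X]E[Y] = 1.5 − (-1.5)(-0.875) = 0.1875
var(X) = 3.75,  var(Y) = 7.734375
ρ = 0.1875 / √(3.75·7.734375) ≈ 0.035

0.035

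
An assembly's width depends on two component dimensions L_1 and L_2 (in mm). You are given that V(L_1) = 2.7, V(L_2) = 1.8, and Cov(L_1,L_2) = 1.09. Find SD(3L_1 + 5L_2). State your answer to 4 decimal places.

V(3L_1 + 5L_2) = (3)²·V(L_1) + (5)²·V(L_2) + 2·(3)·(5)·Cov(L_1,L_2)
= 9·2.7 + 25·1.8 + 30·1.09 = 102
SD(3L_1 + 5L_2) = √102 ≈ 10.0995

10.0995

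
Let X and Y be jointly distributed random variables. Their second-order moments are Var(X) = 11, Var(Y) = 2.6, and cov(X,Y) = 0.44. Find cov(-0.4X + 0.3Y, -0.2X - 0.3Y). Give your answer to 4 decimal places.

0.6724

cov(-0.4X + 0.3Y, -0.2X - 0.3Y) = (-0.4)(-0.2)Var(X) + (0.3)(-0.3)Var(Y) + [(-0.4)(-0.3) + (0.3)(-0.2)]cov(X,Y)
= 0.08·11 + -0.09·2.6 + 0.06·0.44 = 0.6724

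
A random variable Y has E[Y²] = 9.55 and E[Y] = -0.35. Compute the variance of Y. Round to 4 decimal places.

9.4275

var(Y) = 9.55 − (-0.35)² = 9.4275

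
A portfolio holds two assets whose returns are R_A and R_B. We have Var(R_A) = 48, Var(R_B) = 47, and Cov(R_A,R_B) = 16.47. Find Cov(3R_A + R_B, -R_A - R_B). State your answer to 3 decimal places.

-256.880

Cov(3R_A + R_B, -R_A - R_B) = (3)(-1)Var(R_A) + (1)(-1)Var(R_B) + [(3)(-1) + (1)(-1)]Cov(R_A,R_B)
= -3·48 + -1·47 + -4·16.47 = -256.88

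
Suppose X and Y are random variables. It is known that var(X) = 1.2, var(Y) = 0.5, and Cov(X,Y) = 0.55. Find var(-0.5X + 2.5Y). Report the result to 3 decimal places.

2.050

var(-0.5X + 2.5Y) = (-0.5)²·var(X) + (2.5)²·var(Y) + 2·(-0.5)·(2.5)·Cov(X,Y)
= 0.25·1.2 + 6.25·0.5 + -2.5·0.55 = 2.05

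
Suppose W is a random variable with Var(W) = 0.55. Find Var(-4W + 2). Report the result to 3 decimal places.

Var(-4W + 2) = (-4)²·Var(W) = 16·0.55 = 8.8

8.800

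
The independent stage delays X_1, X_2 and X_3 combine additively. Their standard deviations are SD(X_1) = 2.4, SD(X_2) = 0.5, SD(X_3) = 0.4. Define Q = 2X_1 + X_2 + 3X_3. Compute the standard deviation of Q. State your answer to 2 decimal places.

4.97

Var(X_1) = 5.76, Var(X_2) = 0.25, Var(X_3) = 0.16
By independence, Var(Q) = (2)²Var(X_1) + (1)²Var(X_2) + (3)²Var(X_3)
= (2)²·5.76 + (1)²·0.25 + (3)²·0.16 = 24.73
SD(Q) = √24.73 ≈ 4.97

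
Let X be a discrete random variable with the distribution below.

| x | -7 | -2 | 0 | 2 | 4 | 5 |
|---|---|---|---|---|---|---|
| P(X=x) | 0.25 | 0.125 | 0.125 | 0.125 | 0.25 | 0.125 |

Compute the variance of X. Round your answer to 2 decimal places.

20.36

E[X] = (-7)(0.25) + (-2)(0.125) + (0)(0.125) + (2)(0.125) + (4)(0.25) + (5)(0.125) = -0.125
E[X²] = (-7)²(0.25) + (-2)²(0.125) + (0)²(0.125) + (2)²(0.125) + (4)²(0.25) + (5)²(0.125) = 20.375
Var(X) = E[X²] − (E[X])² = 20.375 − (-0.125)² = 20.359375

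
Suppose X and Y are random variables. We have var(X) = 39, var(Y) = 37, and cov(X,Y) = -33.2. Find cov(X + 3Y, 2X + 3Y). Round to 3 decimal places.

cov(X + 3Y, 2X + 3Y) = (1)(2)var(X) + (3)(3)var(Y) + [(1)(3) + (3)(2)]cov(X,Y)
= 2·39 + 9·37 + 9·-33.2 = 112.2

112.200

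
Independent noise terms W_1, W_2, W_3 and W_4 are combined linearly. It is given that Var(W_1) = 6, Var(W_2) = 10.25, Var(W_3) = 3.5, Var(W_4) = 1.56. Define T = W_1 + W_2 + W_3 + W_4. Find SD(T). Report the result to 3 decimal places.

By independence, Var(T) = (1)²Var(W_1) + (1)²Var(W_2) + (1)²Var(W_3) + (1)²Var(W_4)
= (1)²·6 + (1)²·10.25 + (1)²·3.5 + (1)²·1.56 = 21.31
SD(T) = √21.31 ≈ 4.616

4.616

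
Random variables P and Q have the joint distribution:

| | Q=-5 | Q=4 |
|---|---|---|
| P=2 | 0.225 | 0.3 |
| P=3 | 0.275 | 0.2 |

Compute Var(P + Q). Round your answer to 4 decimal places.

E[P] = 2.475,  E[Q] = -0.5,  E[PQ] = -1.575
Var(P) = 6.375 − (2.475)² = 0.249375;  Var(Q) = 20.5 − (-0.5)² = 20.25
Cov(P,Q) = -1.575 − (2.475)(-0.5) = -0.3375
Var(P + Q) = (1)²·0.249375 + (1)²·20.25 + 2·(1)·(1)·-0.3375 = 19.824375

19.8244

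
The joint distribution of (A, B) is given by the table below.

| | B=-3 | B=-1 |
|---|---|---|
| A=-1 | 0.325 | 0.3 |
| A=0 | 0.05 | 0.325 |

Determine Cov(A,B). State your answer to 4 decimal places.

0.1813

E[A] = -0.625,  E[B] = -1.75
E[AB] = 1.275
Cov(A,B) = E[AB] − E[A]E[B] = 1.275 − (-0.625)(-1.75) = 0.18125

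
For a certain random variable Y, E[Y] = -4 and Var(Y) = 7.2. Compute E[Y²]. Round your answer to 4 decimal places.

23.2000

E[Y²] = Var(Y) + (E[Y])² = 7.2 + (-4)² = 23.2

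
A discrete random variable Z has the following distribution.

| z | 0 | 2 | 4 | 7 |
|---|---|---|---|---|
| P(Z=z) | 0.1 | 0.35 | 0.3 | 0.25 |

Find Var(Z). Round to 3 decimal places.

E[Z] = (0)(0.1) + (2)(0.35) + (4)(0.3) + (7)(0.25) = 3.65
E[Z²] = (0)²(0.1) + (2)²(0.35) + (4)²(0.3) + (7)²(0.25) = 18.45
Var(Z) = E[Z²] − (E[Z])² = 18.45 − (3.65)² = 5.1275

5.128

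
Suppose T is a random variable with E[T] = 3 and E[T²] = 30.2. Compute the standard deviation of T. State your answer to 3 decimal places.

V(T) = 30.2 − (3)² = 21.2
sd(T) = √21.2 ≈ 4.604

4.604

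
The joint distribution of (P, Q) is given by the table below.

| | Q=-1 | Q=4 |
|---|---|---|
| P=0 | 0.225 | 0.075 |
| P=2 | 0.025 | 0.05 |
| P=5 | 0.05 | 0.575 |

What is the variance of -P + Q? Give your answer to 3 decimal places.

E[P] = 3.275,  E[Q] = 2.5,  E[PQ] = 11.6
Var(P) = 15.925 − (3.275)² = 5.199375;  Var(Q) = 11.5 − (2.5)² = 5.25
cov(P,Q) = 11.6 − (3.275)(2.5) = 3.4125
Var(-P + Q) = (-1)²·5.199375 + (1)²·5.25 + 2·(-1)·(1)·3.4125 = 3.624375

3.624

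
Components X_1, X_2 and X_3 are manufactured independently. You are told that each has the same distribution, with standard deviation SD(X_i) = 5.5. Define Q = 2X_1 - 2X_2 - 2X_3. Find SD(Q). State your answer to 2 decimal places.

Var(X_i) = (5.5)² = 30.25
By independence, Var(Q) = (2)²Var(X_1) + (-2)²Var(X_2) + (-2)²Var(X_3)
= (2)²·30.25 + (-2)²·30.25 + (-2)²·30.25 = 363
SD(Q) = √363 ≈ 19.05

19.05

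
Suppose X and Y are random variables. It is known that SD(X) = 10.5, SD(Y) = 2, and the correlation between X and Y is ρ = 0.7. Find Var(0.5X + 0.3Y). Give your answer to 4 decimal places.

Var(X) = (10.5)² = 110.25;  Var(Y) = (2)² = 4
Cov(X,Y) = ρ·SD(X)·SD(Y) = 0.7·10.5·2 = 14.7
Var(0.5X + 0.3Y) = (0.5)²·Var(X) + (0.3)²·Var(Y) + 2·(0.5)·(0.3)·Cov(X,Y)
= 0.25·110.25 + 0.09·4 + 0.3·14.7 = 32.3325

32.3325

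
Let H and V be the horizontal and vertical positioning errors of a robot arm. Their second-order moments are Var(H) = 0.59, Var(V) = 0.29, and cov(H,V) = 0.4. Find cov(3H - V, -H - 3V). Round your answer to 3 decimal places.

cov(3H - V, -H - 3V) = (3)(-1)Var(H) + (-1)(-3)Var(V) + [(3)(-3) + (-1)(-1)]cov(H,V)
= -3·0.59 + 3·0.29 + -8·0.4 = -4.1

-4.100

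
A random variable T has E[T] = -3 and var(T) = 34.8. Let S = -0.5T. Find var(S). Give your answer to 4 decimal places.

8.7000

var(-0.5T) = (-0.5)²·var(T) = 0.25·34.8 = 8.7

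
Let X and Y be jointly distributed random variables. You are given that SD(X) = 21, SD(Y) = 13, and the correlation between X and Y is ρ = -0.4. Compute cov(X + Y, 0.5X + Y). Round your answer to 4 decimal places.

225.7000

V(X) = (21)² = 441;  V(Y) = (13)² = 169
cov(X,Y) = ρ·SD(X)·SD(Y) = -0.4·21·13 = -109.2
cov(X + Y, 0.5X + Y) = (1)(0.5)V(X) + (1)(1)V(Y) + [(1)(1) + (1)(0.5)]cov(X,Y)
= 0.5·441 + 1·169 + 1.5·-109.2 = 225.7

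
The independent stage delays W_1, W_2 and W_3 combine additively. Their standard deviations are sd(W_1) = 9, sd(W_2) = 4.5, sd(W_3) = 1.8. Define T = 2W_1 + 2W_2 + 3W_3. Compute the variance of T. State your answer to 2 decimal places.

434.16

Var(W_1) = 81, Var(W_2) = 20.25, Var(W_3) = 3.24
By independence, Var(T) = (2)²Var(W_1) + (2)²Var(W_2) + (3)²Var(W_3)
= (2)²·81 + (2)²·20.25 + (3)²·3.24 = 434.16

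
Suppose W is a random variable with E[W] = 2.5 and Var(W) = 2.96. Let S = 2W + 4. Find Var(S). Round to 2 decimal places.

11.84

Var(2W + 4) = (2)²·Var(W) = 4·2.96 = 11.84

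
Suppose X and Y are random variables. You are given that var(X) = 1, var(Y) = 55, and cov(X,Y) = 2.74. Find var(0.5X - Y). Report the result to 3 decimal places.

52.510

var(0.5X - Y) = (0.5)²·var(X) + (-1)²·var(Y) + 2·(0.5)·(-1)·cov(X,Y)
= 0.25·1 + 1·55 + -1·2.74 = 52.51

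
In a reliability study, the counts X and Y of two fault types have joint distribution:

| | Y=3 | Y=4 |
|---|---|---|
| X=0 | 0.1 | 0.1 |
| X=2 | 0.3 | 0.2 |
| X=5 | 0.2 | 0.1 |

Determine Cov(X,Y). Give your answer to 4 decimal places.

E[X] = 2.5,  E[Y] = 3.4
E[XY] = 8.4
Cov(X,Y) = E[XY] − E[X]E[Y] = 8.4 − (2.5)(3.4) = -0.1

-0.1000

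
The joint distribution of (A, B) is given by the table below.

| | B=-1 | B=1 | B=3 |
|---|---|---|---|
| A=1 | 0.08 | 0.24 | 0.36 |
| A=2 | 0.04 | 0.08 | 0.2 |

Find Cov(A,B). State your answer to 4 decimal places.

0.0384

E[A] = 1.32,  E[B] = 1.88
E[AB] = 2.52
Cov(A,B) = E[AB] − E[A]E[B] = 2.52 − (1.32)(1.88) = 0.0384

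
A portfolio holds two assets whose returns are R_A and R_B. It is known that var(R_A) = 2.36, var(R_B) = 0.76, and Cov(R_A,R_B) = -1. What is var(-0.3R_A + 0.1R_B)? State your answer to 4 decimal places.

0.2800

var(-0.3R_A + 0.1R_B) = (-0.3)²·var(R_A) + (0.1)²·var(R_B) + 2·(-0.3)·(0.1)·Cov(R_A,R_B)
= 0.09·2.36 + 0.01·0.76 + -0.06·-1 = 0.28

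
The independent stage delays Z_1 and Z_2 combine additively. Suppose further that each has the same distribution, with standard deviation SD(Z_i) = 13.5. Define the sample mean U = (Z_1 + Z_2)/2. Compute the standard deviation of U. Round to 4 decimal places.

9.5459

Var(Z_i) = (13.5)² = 182.25
By independence, Var(U) = (0.5)²Var(Z_1) + (0.5)²Var(Z_2)
= (0.5)²·182.25 + (0.5)²·182.25 = 91.125
SD(U) = √91.125 ≈ 9.5459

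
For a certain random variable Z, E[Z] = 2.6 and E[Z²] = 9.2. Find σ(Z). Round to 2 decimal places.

1.56

V(Z) = 9.2 − (2.6)² = 2.44
σ(Z) = √2.44 ≈ 1.56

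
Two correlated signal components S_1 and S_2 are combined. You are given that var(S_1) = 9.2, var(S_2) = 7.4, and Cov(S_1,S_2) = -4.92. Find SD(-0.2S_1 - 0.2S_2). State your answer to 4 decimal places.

0.5200

var(-0.2S_1 - 0.2S_2) = (-0.2)²·var(S_1) + (-0.2)²·var(S_2) + 2·(-0.2)·(-0.2)·Cov(S_1,S_2)
= 0.04·9.2 + 0.04·7.4 + 0.08·-4.92 = 0.2704
SD(-0.2S_1 - 0.2S_2) = √0.2704 ≈ 0.5200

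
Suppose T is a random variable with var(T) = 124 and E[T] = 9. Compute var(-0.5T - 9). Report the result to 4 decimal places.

31.0000

var(-0.5T - 9) = (-0.5)²·var(T) = 0.25·124 = 31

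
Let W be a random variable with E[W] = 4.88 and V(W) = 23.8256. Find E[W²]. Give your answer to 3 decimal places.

E[W²] = V(W) + (E[W])² = 23.8256 + (4.88)² = 47.64

47.640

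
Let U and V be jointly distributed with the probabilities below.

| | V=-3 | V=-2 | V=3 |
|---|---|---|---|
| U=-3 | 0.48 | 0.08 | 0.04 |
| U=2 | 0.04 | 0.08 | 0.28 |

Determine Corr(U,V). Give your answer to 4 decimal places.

0.6985

E[U] = -1,  E[V] = -0.92
E[UV] = 5.56
Cov(U,V) = E[UV] − E[U]E[V] = 5.56 − (-1)(-0.92) = 4.64
Var(U) = 6,  Var(V) = 7.3536
ρ = 4.64 / √(6·7.3536) ≈ 0.6985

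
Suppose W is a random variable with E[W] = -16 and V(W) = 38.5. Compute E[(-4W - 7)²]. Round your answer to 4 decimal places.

E[-4W - 7] = -4·-16 − 7 = 57
V(-4W - 7) = (-4)²·38.5 = 616
E[(-4W - 7)²] = V((-4W - 7)) + (E[(-4W - 7)])² = 616 + (57)² = 3865

3865.0000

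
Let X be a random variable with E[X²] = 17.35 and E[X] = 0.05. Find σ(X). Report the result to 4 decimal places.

Var(X) = 17.35 − (0.05)² = 17.3475
σ(X) = √17.3475 ≈ 4.1650

4.1650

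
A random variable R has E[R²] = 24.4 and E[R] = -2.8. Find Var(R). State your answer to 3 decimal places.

Var(R) = 24.4 − (-2.8)² = 16.56

16.560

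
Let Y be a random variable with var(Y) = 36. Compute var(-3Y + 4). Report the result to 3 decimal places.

324.000

var(-3Y + 4) = (-3)²·var(Y) = 9·36 = 324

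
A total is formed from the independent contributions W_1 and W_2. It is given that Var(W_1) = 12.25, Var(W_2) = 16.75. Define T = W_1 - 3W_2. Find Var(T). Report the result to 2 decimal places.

By independence, Var(T) = (1)²Var(W_1) + (-3)²Var(W_2)
= (1)²·12.25 + (-3)²·16.75 = 163

163.00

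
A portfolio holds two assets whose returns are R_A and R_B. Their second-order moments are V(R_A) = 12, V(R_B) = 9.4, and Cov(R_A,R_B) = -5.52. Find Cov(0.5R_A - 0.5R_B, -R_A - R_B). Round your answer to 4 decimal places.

-1.3000

Cov(0.5R_A - 0.5R_B, -R_A - R_B) = (0.5)(-1)V(R_A) + (-0.5)(-1)V(R_B) + [(0.5)(-1) + (-0.5)(-1)]Cov(R_A,R_B)
= -0.5·12 + 0.5·9.4 + 0·-5.52 = -1.3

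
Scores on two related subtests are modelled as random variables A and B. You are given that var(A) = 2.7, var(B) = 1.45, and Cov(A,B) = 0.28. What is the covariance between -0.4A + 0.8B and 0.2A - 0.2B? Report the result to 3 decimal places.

Cov(-0.4A + 0.8B, 0.2A - 0.2B) = (-0.4)(0.2)var(A) + (0.8)(-0.2)var(B) + [(-0.4)(-0.2) + (0.8)(0.2)]Cov(A,B)
= -0.08·2.7 + -0.16·1.45 + 0.24·0.28 = -0.3808

-0.381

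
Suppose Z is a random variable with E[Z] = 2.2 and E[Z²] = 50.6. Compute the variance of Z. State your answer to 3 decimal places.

45.760

Var(Z) = 50.6 − (2.2)² = 45.76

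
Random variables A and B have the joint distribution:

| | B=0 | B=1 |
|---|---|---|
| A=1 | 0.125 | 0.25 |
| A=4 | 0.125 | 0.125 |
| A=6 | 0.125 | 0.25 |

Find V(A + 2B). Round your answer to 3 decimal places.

E[A] = 3.625,  E[B] = 0.625,  E[AB] = 2.25
V(A) = 17.875 − (3.625)² = 4.734375;  V(B) = 0.625 − (0.625)² = 0.234375
cov(A,B) = 2.25 − (3.625)(0.625) = -0.015625
V(A + 2B) = (1)²·4.734375 + (2)²·0.234375 + 2·(1)·(2)·-0.015625 = 5.609375

5.609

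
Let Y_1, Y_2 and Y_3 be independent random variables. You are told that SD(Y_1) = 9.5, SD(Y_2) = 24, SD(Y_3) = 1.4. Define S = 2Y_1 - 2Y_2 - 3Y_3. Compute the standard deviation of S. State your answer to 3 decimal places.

51.794

Var(Y_1) = 90.25, Var(Y_2) = 576, Var(Y_3) = 1.96
By independence, Var(S) = (2)²Var(Y_1) + (-2)²Var(Y_2) + (-3)²Var(Y_3)
= (2)²·90.25 + (-2)²·576 + (-3)²·1.96 = 2682.64
SD(S) = √2682.64 ≈ 51.794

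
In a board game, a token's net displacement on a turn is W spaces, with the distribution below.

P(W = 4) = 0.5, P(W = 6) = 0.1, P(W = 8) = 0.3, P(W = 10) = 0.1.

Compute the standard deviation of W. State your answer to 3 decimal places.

E[W] = (4)(0.5) + (6)(0.1) + (8)(0.3) + (10)(0.1) = 6
E[W²] = (4)²(0.5) + (6)²(0.1) + (8)²(0.3) + (10)²(0.1) = 40.8
Var(W) = E[W²] − (E[W])² = 40.8 − (6)² = 4.8
sd(W) = √4.8 ≈ 2.191

2.191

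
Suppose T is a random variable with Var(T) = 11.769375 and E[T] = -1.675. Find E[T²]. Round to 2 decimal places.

E[T²] = Var(T) + (E[T])² = 11.769375 + (-1.675)² = 14.575

14.58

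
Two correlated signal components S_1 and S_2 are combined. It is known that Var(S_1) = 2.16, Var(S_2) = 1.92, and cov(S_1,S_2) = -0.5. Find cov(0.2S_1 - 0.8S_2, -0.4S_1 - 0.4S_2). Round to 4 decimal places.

0.3216

cov(0.2S_1 - 0.8S_2, -0.4S_1 - 0.4S_2) = (0.2)(-0.4)Var(S_1) + (-0.8)(-0.4)Var(S_2) + [(0.2)(-0.4) + (-0.8)(-0.4)]cov(S_1,S_2)
= -0.08·2.16 + 0.32·1.92 + 0.24·-0.5 = 0.3216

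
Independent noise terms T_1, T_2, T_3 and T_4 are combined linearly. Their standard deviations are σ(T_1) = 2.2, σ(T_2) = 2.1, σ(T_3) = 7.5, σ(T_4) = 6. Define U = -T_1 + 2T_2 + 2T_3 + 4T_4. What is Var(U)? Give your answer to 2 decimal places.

823.48

Var(T_1) = 4.84, Var(T_2) = 4.41, Var(T_3) = 56.25, Var(T_4) = 36
By independence, Var(U) = (-1)²Var(T_1) + (2)²Var(T_2) + (2)²Var(T_3) + (4)²Var(T_4)
= (-1)²·4.84 + (2)²·4.41 + (2)²·56.25 + (4)²·36 = 823.48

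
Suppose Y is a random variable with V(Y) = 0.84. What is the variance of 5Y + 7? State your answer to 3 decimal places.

21.000

V(5Y + 7) = (5)²·V(Y) = 25·0.84 = 21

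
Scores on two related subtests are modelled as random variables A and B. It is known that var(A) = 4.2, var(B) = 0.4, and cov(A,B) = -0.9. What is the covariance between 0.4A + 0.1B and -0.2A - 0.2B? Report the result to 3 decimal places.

-0.254

cov(0.4A + 0.1B, -0.2A - 0.2B) = (0.4)(-0.2)var(A) + (0.1)(-0.2)var(B) + [(0.4)(-0.2) + (0.1)(-0.2)]cov(A,B)
= -0.08·4.2 + -0.02·0.4 + -0.1·-0.9 = -0.254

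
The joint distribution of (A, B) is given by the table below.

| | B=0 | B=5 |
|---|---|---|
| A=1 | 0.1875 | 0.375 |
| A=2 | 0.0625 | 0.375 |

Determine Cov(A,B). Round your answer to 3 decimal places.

E[A] = 1.4375,  E[B] = 3.75
E[AB] = 5.625
Cov(A,B) = E[AB] − E[A]E[B] = 5.625 − (1.4375)(3.75) = 0.234375

0.234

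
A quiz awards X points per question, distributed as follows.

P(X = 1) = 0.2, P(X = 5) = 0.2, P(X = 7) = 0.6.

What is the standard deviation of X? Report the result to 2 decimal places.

2.33

E[X] = (1)(0.2) + (5)(0.2) + (7)(0.6) = 5.4
E[X²] = (1)²(0.2) + (5)²(0.2) + (7)²(0.6) = 34.6
V(X) = E[X²] − (E[X])² = 34.6 − (5.4)² = 5.44
sd(X) = √5.44 ≈ 2.33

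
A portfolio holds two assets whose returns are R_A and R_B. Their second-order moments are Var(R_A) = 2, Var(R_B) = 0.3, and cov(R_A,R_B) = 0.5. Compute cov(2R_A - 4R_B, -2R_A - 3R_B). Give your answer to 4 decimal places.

cov(2R_A - 4R_B, -2R_A - 3R_B) = (2)(-2)Var(R_A) + (-4)(-3)Var(R_B) + [(2)(-3) + (-4)(-2)]cov(R_A,R_B)
= -4·2 + 12·0.3 + 2·0.5 = -3.4

-3.4000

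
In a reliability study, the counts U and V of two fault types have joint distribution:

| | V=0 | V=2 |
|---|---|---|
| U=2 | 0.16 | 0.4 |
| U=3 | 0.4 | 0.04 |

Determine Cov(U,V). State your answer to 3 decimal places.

-0.307

E[U] = 2.44,  E[V] = 0.88
E[UV] = 1.84
Cov(U,V) = E[UV] − E[U]E[V] = 1.84 − (2.44)(0.88) = -0.3072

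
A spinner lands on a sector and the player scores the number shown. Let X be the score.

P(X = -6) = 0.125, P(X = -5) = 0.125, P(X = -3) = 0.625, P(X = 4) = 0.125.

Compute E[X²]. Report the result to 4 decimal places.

15.2500

E[X²] = (-6)²(0.125) + (-5)²(0.125) + (-3)²(0.625) + (4)²(0.125) = 15.25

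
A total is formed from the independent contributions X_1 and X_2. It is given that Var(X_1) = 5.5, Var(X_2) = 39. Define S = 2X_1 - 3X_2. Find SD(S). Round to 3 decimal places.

19.313

By independence, Var(S) = (2)²Var(X_1) + (-3)²Var(X_2)
= (2)²·5.5 + (-3)²·39 = 373
SD(S) = √373 ≈ 19.313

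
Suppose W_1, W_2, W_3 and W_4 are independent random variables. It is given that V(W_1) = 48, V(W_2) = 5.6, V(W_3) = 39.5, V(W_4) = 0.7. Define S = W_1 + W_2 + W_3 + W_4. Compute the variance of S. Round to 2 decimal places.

93.80

By independence, V(S) = (1)²V(W_1) + (1)²V(W_2) + (1)²V(W_3) + (1)²V(W_4)
= (1)²·48 + (1)²·5.6 + (1)²·39.5 + (1)²·0.7 = 93.8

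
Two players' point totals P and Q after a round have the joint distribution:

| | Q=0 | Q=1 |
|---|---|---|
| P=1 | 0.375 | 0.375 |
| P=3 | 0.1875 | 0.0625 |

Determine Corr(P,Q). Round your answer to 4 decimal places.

-0.2182

E[P] = 1.5,  E[Q] = 0.4375
E[PQ] = 0.5625
Cov(P,Q) = E[PQ] − E[P]E[Q] = 0.5625 − (1.5)(0.4375) = -0.09375
V(P) = 0.75,  V(Q) = 0.24609375
ρ = -0.09375 / √(0.75·0.24609375) ≈ -0.2182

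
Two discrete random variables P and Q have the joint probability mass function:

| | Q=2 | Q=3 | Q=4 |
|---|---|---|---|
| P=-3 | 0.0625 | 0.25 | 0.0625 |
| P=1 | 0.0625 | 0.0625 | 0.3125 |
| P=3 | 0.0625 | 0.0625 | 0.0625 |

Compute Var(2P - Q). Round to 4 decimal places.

E[P] = -0.125,  E[Q] = 3.25,  E[PQ] = -0.125
Var(P) = 5.5 − (-0.125)² = 5.484375;  Var(Q) = 11.125 − (3.25)² = 0.5625
cov(P,Q) = -0.125 − (-0.125)(3.25) = 0.28125
Var(2P - Q) = (2)²·5.484375 + (-1)²·0.5625 + 2·(2)·(-1)·0.28125 = 21.375

21.3750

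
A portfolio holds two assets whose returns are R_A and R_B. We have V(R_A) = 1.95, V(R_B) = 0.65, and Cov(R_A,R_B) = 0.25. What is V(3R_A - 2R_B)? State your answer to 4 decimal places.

17.1500

V(3R_A - 2R_B) = (3)²·V(R_A) + (-2)²·V(R_B) + 2·(3)·(-2)·Cov(R_A,R_B)
= 9·1.95 + 4·0.65 + -12·0.25 = 17.15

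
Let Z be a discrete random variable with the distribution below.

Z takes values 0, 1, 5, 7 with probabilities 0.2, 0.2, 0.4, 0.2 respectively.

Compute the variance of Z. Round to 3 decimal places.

7.040

E[Z] = (0)(0.2) + (1)(0.2) + (5)(0.4) + (7)(0.2) = 3.6
E[Z²] = (0)²(0.2) + (1)²(0.2) + (5)²(0.4) + (7)²(0.2) = 20
Var(Z) = E[Z²] − (E[Z])² = 20 − (3.6)² = 7.04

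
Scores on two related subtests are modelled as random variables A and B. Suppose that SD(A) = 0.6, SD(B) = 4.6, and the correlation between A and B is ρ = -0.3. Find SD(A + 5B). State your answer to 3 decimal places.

22.827

Var(A) = (0.6)² = 0.36;  Var(B) = (4.6)² = 21.16
cov(A,B) = ρ·SD(A)·SD(B) = -0.3·0.6·4.6 = -0.828
Var(A + 5B) = (1)²·Var(A) + (5)²·Var(B) + 2·(1)·(5)·cov(A,B)
= 1·0.36 + 25·21.16 + 10·-0.828 = 521.08
SD(A + 5B) = √521.08 ≈ 22.827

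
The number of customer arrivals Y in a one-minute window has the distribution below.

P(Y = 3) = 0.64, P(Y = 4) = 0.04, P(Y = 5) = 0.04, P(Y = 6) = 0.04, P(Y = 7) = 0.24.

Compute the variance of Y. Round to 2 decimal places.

2.96

E[Y] = (3)(0.64) + (4)(0.04) + (5)(0.04) + (6)(0.04) + (7)(0.24) = 4.2
E[Y²] = (3)²(0.64) + (4)²(0.04) + (5)²(0.04) + (6)²(0.04) + (7)²(0.24) = 20.6
Var(Y) = E[Y²] − (E[Y])² = 20.6 − (4.2)² = 2.96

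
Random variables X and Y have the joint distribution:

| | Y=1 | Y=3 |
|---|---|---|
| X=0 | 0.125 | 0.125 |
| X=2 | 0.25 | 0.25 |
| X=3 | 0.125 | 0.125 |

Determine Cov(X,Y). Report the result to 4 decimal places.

0.0000

E[X] = 1.75,  E[Y] = 2
E[XY] = 3.5
Cov(X,Y) = E[XY] − E[X]E[Y] = 3.5 − (1.75)(2) = 0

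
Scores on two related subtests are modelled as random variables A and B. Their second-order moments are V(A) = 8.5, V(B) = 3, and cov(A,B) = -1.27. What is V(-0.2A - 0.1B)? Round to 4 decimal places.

0.3192

V(-0.2A - 0.1B) = (-0.2)²·V(A) + (-0.1)²·V(B) + 2·(-0.2)·(-0.1)·cov(A,B)
= 0.04·8.5 + 0.01·3 + 0.04·-1.27 = 0.3192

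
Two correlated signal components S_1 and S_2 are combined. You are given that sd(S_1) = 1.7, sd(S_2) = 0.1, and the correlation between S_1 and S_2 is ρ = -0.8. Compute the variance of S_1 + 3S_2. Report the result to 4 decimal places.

2.1640

V(S_1) = (1.7)² = 2.89;  V(S_2) = (0.1)² = 0.01
Cov(S_1,S_2) = ρ·sd(S_1)·sd(S_2) = -0.8·1.7·0.1 = -0.136
V(S_1 + 3S_2) = (1)²·V(S_1) + (3)²·V(S_2) + 2·(1)·(3)·Cov(S_1,S_2)
= 1·2.89 + 9·0.01 + 6·-0.136 = 2.164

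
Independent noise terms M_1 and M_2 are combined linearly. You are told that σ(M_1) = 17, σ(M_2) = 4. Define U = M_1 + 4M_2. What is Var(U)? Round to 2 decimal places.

545.00

Var(M_1) = 289, Var(M_2) = 16
By independence, Var(U) = (1)²Var(M_1) + (4)²Var(M_2)
= (1)²·289 + (4)²·16 = 545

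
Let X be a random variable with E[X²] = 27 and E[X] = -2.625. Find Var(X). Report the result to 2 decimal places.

20.11

Var(X) = 27 − (-2.625)² = 20.109375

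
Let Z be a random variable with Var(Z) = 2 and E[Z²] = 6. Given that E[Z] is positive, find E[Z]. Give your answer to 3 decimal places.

2.000

(E[Z])² = E[Z²] − Var(Z) = 6 − 2 = 4
E[Z] = √4 = 2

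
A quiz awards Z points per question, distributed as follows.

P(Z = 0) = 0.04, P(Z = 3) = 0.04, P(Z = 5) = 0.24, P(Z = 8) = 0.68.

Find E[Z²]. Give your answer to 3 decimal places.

E[Z²] = (0)²(0.04) + (3)²(0.04) + (5)²(0.24) + (8)²(0.68) = 49.88

49.880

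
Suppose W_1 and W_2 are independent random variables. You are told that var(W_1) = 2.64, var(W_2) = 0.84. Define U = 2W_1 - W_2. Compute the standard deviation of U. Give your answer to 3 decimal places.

By independence, var(U) = (2)²var(W_1) + (-1)²var(W_2)
= (2)²·2.64 + (-1)²·0.84 = 11.4
σ(U) = √11.4 ≈ 3.376

3.376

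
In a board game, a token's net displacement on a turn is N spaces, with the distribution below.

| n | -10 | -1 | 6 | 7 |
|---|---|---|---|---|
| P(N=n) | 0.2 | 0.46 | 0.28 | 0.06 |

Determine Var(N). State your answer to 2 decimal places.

33.35

E[N] = (-10)(0.2) + (-1)(0.46) + (6)(0.28) + (7)(0.06) = -0.36
E[N²] = (-10)²(0.2) + (-1)²(0.46) + (6)²(0.28) + (7)²(0.06) = 33.48
Var(N) = E[N²] − (E[N])² = 33.48 − (-0.36)² = 33.3504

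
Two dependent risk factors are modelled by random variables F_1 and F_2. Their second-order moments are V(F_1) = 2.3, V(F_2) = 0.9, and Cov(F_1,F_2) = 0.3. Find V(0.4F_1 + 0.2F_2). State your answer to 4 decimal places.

0.4520

V(0.4F_1 + 0.2F_2) = (0.4)²·V(F_1) + (0.2)²·V(F_2) + 2·(0.4)·(0.2)·Cov(F_1,F_2)
= 0.16·2.3 + 0.04·0.9 + 0.16·0.3 = 0.452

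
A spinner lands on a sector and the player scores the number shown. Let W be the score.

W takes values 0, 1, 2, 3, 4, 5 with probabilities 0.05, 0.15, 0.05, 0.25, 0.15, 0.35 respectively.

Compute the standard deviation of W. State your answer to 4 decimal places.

1.5898

E[W] = (0)(0.05) + (1)(0.15) + (2)(0.05) + (3)(0.25) + (4)(0.15) + (5)(0.35) = 3.35
E[W²] = (0)²(0.05) + (1)²(0.15) + (2)²(0.05) + (3)²(0.25) + (4)²(0.15) + (5)²(0.35) = 13.75
Var(W) = E[W²] − (E[W])² = 13.75 − (3.35)² = 2.5275
sd(W) = √2.5275 ≈ 1.5898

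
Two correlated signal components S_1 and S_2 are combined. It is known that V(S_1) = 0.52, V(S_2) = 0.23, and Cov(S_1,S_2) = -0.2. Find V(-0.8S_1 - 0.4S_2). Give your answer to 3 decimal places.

V(-0.8S_1 - 0.4S_2) = (-0.8)²·V(S_1) + (-0.4)²·V(S_2) + 2·(-0.8)·(-0.4)·Cov(S_1,S_2)
= 0.64·0.52 + 0.16·0.23 + 0.64·-0.2 = 0.2416

0.242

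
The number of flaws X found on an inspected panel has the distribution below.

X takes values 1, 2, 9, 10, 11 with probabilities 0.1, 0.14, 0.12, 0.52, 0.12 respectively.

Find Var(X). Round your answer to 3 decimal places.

13.220

E[X] = (1)(0.1) + (2)(0.14) + (9)(0.12) + (10)(0.52) + (11)(0.12) = 7.98
E[X²] = (1)²(0.1) + (2)²(0.14) + (9)²(0.12) + (10)²(0.52) + (11)²(0.12) = 76.9
Var(X) = E[X²] − (E[X])² = 76.9 − (7.98)² = 13.2196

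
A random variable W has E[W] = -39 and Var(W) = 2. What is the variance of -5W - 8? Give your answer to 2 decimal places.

50.00

Var(-5W - 8) = (-5)²·Var(W) = 25·2 = 50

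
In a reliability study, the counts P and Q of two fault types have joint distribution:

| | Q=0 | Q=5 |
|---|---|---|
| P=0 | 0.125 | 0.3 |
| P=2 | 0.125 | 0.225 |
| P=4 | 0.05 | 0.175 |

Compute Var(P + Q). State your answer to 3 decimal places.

7.990

E[P] = 1.6,  E[Q] = 3.5,  E[PQ] = 5.75
Var(P) = 5 − (1.6)² = 2.44;  Var(Q) = 17.5 − (3.5)² = 5.25
Cov(P,Q) = 5.75 − (1.6)(3.5) = 0.15
Var(P + Q) = (1)²·2.44 + (1)²·5.25 + 2·(1)·(1)·0.15 = 7.99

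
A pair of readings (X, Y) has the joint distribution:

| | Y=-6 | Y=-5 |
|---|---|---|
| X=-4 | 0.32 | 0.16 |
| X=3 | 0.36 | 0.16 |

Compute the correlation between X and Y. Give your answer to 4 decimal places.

-0.0275

E[X] = -0.36,  E[Y] = -5.68
E[XY] = 2
cov(X,Y) = E[XY] − E[X]E[Y] = 2 − (-0.36)(-5.68) = -0.0448
var(X) = 12.2304,  var(Y) = 0.2176
ρ = -0.0448 / √(12.2304·0.2176) ≈ -0.0275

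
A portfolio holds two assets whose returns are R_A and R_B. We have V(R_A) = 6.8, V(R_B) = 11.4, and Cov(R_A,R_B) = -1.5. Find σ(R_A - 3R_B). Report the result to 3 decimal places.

10.881

V(R_A - 3R_B) = (1)²·V(R_A) + (-3)²·V(R_B) + 2·(1)·(-3)·Cov(R_A,R_B)
= 1·6.8 + 9·11.4 + -6·-1.5 = 118.4
σ(R_A - 3R_B) = √118.4 ≈ 10.881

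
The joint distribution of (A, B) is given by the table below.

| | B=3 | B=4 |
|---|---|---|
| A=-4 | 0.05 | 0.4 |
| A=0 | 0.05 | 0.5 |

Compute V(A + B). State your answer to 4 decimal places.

4.0900

E[A] = -1.8,  E[B] = 3.9,  E[AB] = -7
V(A) = 7.2 − (-1.8)² = 3.96;  V(B) = 15.3 − (3.9)² = 0.09
cov(A,B) = -7 − (-1.8)(3.9) = 0.02
V(A + B) = (1)²·3.96 + (1)²·0.09 + 2·(1)·(1)·0.02 = 4.09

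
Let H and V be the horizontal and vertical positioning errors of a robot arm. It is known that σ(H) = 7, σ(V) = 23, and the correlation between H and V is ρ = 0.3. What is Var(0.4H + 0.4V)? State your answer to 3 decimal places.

Var(H) = (7)² = 49;  Var(V) = (23)² = 529
cov(H,V) = ρ·σ(H)·σ(V) = 0.3·7·23 = 48.3
Var(0.4H + 0.4V) = (0.4)²·Var(H) + (0.4)²·Var(V) + 2·(0.4)·(0.4)·cov(H,V)
= 0.16·49 + 0.16·529 + 0.32·48.3 = 107.936

107.936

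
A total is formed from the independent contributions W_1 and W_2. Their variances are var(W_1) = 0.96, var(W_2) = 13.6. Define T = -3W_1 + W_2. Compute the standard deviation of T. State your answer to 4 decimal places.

By independence, var(T) = (-3)²var(W_1) + (1)²var(W_2)
= (-3)²·0.96 + (1)²·13.6 = 22.24
σ(T) = √22.24 ≈ 4.7159

4.7159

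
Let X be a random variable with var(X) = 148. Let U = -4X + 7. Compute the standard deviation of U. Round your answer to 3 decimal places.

48.662

var(-4X + 7) = (-4)²·148 = 2368
SD(U) = √2368 ≈ 48.662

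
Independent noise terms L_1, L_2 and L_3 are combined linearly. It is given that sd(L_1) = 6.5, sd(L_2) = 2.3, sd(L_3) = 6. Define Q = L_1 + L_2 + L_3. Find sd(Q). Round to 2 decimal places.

9.14

var(L_1) = 42.25, var(L_2) = 5.29, var(L_3) = 36
By independence, var(Q) = (1)²var(L_1) + (1)²var(L_2) + (1)²var(L_3)
= (1)²·42.25 + (1)²·5.29 + (1)²·36 = 83.54
sd(Q) = √83.54 ≈ 9.14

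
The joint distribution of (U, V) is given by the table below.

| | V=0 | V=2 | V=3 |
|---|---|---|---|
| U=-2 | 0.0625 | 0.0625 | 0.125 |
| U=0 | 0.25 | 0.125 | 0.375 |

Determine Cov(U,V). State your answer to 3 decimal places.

E[U] = -0.5,  E[V] = 1.875
E[UV] = -1
Cov(U,V) = E[UV] − E[U]E[V] = -1 − (-0.5)(1.875) = -0.0625

-0.063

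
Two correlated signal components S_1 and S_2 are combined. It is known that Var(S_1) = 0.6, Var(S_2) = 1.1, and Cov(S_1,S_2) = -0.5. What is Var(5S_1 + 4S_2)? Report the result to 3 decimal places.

12.600

Var(5S_1 + 4S_2) = (5)²·Var(S_1) + (4)²·Var(S_2) + 2·(5)·(4)·Cov(S_1,S_2)
= 25·0.6 + 16·1.1 + 40·-0.5 = 12.6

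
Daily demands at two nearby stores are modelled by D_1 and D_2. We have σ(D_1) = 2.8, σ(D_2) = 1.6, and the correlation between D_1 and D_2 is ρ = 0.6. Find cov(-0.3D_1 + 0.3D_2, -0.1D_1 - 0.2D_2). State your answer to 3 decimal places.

V(D_1) = (2.8)² = 7.84;  V(D_2) = (1.6)² = 2.56
cov(D_1,D_2) = ρ·σ(D_1)·σ(D_2) = 0.6·2.8·1.6 = 2.688
cov(-0.3D_1 + 0.3D_2, -0.1D_1 - 0.2D_2) = (-0.3)(-0.1)V(D_1) + (0.3)(-0.2)V(D_2) + [(-0.3)(-0.2) + (0.3)(-0.1)]cov(D_1,D_2)
= 0.03·7.84 + -0.06·2.56 + 0.03·2.688 = 0.16224

0.162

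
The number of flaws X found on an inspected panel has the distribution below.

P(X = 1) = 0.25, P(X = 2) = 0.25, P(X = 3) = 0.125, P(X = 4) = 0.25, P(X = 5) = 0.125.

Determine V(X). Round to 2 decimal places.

E[X] = (1)(0.25) + (2)(0.25) + (3)(0.125) + (4)(0.25) + (5)(0.125) = 2.75
E[X²] = (1)²(0.25) + (2)²(0.25) + (3)²(0.125) + (4)²(0.25) + (5)²(0.125) = 9.5
V(X) = E[X²] − (E[X])² = 9.5 − (2.75)² = 1.9375

1.94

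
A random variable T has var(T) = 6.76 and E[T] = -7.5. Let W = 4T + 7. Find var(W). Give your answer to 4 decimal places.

108.1600

var(4T + 7) = (4)²·var(T) = 16·6.76 = 108.16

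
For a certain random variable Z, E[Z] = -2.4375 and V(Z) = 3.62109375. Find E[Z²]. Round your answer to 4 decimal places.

9.5625

E[Z²] = V(Z) + (E[Z])² = 3.62109375 + (-2.4375)² = 9.5625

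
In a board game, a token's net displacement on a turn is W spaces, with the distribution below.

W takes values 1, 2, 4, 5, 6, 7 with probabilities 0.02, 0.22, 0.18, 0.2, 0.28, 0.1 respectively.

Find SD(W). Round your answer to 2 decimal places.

1.72

E[W] = (1)(0.02) + (2)(0.22) + (4)(0.18) + (5)(0.2) + (6)(0.28) + (7)(0.1) = 4.56
E[W²] = (1)²(0.02) + (2)²(0.22) + (4)²(0.18) + (5)²(0.2) + (6)²(0.28) + (7)²(0.1) = 23.76
V(W) = E[W²] − (E[W])² = 23.76 − (4.56)² = 2.9664
SD(W) = √2.9664 ≈ 1.72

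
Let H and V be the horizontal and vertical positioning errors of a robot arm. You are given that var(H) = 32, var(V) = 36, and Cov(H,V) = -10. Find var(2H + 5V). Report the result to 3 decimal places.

var(2H + 5V) = (2)²·var(H) + (5)²·var(V) + 2·(2)·(5)·Cov(H,V)
= 4·32 + 25·36 + 20·-10 = 828

828.000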